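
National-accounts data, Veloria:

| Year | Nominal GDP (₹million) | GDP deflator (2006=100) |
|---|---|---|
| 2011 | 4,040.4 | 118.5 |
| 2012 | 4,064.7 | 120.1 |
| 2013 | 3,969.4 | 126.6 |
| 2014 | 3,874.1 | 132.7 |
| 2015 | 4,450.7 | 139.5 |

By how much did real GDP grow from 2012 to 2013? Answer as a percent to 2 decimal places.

Real GDP 2012 = 4064.7/1.201 = 3384.43.
Real GDP 2013 = 3969.4/1.266 = 3135.39.
Change = 3135.39/3384.43 − 1 = -0.0736.

-7.36%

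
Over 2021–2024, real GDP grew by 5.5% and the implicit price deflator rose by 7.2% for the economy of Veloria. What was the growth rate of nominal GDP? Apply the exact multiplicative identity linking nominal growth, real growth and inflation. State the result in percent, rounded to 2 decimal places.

(1 + g_nom) = (1 + g_real)(1 + π) = 1.0550 × 1.0720 = 1.13096.

13.10%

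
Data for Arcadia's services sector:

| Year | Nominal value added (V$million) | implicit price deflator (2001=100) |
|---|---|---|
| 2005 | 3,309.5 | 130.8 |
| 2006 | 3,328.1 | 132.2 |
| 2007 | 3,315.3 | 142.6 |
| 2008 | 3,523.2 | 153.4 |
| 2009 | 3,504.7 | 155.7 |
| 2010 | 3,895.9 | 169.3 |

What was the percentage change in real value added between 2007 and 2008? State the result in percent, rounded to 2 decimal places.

-1.21%

Real value added 2007 = 3315.3/1.426 = 2324.89.
Real value added 2008 = 3523.2/1.534 = 2296.74.
Change = 2296.74/2324.89 − 1 = -0.0121.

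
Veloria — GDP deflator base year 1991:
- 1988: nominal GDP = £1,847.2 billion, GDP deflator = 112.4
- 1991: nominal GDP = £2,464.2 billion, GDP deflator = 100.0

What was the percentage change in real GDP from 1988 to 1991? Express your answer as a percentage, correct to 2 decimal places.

49.94%

Real GDP 1988 = 1847.2 / 1.124 = 1643.42.
Real GDP 1991 = 2464.2 / 1.000 = 2464.20.
Real growth = 2464.20 / 1643.42 − 1 = 0.4994.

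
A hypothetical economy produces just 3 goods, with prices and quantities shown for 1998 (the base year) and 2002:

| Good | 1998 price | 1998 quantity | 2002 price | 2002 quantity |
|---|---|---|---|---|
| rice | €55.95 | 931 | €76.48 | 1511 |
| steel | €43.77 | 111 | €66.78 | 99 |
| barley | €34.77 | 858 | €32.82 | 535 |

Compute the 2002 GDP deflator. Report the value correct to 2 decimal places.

130.01

Nominal GDP 2002 = 76.48·1511 + 66.78·99 + 32.82·535 = 139731.20.
Real GDP 2002 (at 1998 prices) = 55.95·1511 + 43.77·99 + 34.77·535 = 107475.63.
Deflator = Nominal/Real × 100 = 139731.20/107475.63 × 100 = 130.012.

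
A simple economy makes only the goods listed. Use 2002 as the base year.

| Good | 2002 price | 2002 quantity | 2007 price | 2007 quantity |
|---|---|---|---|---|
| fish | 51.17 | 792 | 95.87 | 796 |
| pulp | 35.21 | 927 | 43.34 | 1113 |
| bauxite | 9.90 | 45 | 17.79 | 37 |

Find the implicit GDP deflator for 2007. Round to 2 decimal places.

Nominal GDP 2007 = 95.87·796 + 43.34·1113 + 17.79·37 = 125208.17.
Real GDP 2007 (at 2002 prices) = 51.17·796 + 35.21·1113 + 9.90·37 = 80286.35.
Deflator = Nominal/Real × 100 = 125208.17/80286.35 × 100 = 155.952.

155.95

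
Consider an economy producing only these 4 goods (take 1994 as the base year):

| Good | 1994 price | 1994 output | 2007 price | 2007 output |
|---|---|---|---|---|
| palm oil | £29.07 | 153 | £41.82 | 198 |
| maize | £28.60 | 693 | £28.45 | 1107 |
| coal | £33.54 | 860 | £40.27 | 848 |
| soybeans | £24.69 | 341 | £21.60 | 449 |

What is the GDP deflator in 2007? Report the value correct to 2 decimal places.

108.68

Nominal GDP 2007 = 41.82·198 + 28.45·1107 + 40.27·848 + 21.60·449 = 83621.87.
Real GDP 2007 (at 1994 prices) = 29.07·198 + 28.60·1107 + 33.54·848 + 24.69·449 = 76943.79.
Deflator = Nominal/Real × 100 = 83621.87/76943.79 × 100 = 108.679.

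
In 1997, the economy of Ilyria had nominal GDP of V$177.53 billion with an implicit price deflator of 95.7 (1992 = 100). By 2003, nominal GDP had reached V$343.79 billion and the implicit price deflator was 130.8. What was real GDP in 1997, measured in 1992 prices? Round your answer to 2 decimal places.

V$185.51 billion

Real GDP = Nominal / (implicit price deflator/100) = 177.53 / 0.957 = 185.51.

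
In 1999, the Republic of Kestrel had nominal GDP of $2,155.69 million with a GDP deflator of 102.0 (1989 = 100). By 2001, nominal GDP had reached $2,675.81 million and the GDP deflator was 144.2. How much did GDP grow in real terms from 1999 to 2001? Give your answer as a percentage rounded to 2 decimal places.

Deflate each year: 1999 → 2155.69/1.020 = 2113.42; 2001 → 2675.81/1.442 = 1855.62.
So real GDP changed by 1855.62/2113.42 − 1 = -0.1220, i.e. -12.20%.

-12.20%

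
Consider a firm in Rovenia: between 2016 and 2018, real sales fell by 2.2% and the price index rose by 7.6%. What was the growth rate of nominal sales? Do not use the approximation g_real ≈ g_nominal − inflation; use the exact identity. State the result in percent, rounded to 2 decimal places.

(1 + g_nom) = (1 + g_real)(1 + π) = 0.9780 × 1.0760 = 1.05233.

5.23%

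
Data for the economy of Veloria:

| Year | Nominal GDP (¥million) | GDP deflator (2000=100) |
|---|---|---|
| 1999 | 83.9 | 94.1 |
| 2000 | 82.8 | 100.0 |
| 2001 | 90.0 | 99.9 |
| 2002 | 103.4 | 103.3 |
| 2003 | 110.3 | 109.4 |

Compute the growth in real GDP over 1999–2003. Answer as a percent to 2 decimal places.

Real GDP 1999 = 83.9/0.941 = 89.16.
Real GDP 2003 = 110.3/1.094 = 100.82.
Change = 100.82/89.16 − 1 = 0.1308.

13.08%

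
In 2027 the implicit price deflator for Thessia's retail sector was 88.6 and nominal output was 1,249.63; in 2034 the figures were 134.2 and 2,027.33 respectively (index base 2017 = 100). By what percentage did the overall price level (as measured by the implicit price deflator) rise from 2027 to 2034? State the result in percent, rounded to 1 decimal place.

51.5%

Price-level change = 134.2 / 88.6 − 1 = 0.5147.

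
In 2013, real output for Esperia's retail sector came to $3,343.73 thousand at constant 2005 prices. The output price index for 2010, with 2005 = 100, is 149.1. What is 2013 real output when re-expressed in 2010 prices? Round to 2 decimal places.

$4,985.50 thousand

Real output in 2010 prices = Real output in 2005 prices × (P_2010/P_2005) = 3343.73 × 1.491 = 4985.50.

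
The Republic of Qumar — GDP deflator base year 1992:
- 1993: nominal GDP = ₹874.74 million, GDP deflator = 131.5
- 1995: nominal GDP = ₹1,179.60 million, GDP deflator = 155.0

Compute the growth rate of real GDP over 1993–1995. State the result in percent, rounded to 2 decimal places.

Real GDP 1993 = 874.74 / 1.315 = 665.20.
Real GDP 1995 = 1179.60 / 1.550 = 761.03.
Real growth = 761.03 / 665.20 − 1 = 0.1441.

14.41%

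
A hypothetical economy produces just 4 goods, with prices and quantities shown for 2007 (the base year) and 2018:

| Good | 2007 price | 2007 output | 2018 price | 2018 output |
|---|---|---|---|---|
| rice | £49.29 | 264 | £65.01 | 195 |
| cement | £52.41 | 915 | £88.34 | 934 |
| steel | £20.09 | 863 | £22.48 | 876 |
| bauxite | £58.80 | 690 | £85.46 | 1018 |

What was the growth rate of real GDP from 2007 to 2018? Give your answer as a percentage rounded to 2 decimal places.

14.42%

Real GDP 2007 = Nominal GDP 2007 = 49.29·264 + 52.41·915 + 20.09·863 + 58.80·690 = 118877.38.
Real GDP 2018 (at 2007 prices) = 49.29·195 + 52.41·934 + 20.09·876 + 58.80·1018 = 136019.73.
Real growth = 136019.73/118877.38 − 1 = 0.1442.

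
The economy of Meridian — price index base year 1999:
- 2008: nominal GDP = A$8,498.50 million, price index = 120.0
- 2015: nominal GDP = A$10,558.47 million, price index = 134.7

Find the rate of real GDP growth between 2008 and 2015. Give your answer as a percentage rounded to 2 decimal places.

10.68%

Deflate each year: 2008 → 8498.50/1.200 = 7082.08; 2015 → 10558.47/1.347 = 7838.51.
So real GDP changed by 7838.51/7082.08 − 1 = 0.1068, i.e. 10.68%.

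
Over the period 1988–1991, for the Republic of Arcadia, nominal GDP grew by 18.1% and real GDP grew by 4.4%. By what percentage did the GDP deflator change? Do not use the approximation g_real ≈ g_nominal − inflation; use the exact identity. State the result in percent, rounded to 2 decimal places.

13.12%

(1 + g_nom) = (1 + g_real)(1 + π), so π = 1.1810 / 1.0440 − 1 = 0.13123.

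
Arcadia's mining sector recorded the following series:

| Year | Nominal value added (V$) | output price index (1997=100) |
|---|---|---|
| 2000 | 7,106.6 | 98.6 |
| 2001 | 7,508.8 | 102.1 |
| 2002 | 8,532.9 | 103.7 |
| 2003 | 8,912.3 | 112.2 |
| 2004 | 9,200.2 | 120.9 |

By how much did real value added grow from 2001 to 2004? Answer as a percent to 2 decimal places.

3.47%

Real value added 2001 = 7508.8/1.021 = 7354.36.
Real value added 2004 = 9200.2/1.209 = 7609.76.
Change = 7609.76/7354.36 − 1 = 0.0347.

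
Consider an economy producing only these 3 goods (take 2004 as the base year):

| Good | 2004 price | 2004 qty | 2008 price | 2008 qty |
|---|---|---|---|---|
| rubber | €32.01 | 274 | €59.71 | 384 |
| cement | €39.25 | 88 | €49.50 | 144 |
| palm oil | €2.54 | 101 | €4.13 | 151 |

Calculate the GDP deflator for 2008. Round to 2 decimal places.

167.40

Nominal GDP 2008 = 59.71·384 + 49.50·144 + 4.13·151 = 30680.27.
Real GDP 2008 (at 2004 prices) = 32.01·384 + 39.25·144 + 2.54·151 = 18327.38.
Deflator = Nominal/Real × 100 = 30680.27/18327.38 × 100 = 167.401.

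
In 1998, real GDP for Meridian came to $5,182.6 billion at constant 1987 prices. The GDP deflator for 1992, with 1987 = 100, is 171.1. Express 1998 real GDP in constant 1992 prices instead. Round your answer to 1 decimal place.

Real GDP in 1992 prices = Real GDP in 1987 prices × (P_1992/P_1987) = 5182.6 × 1.711 = 8867.43.

$8,867.4 billion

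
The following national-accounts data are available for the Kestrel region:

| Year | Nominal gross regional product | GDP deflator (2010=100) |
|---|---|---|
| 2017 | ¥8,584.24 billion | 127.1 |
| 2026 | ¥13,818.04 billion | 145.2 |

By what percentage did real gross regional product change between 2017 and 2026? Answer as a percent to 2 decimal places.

40.90%

Deflate each year: 2017 → 8584.24/1.271 = 6753.93; 2026 → 13818.04/1.452 = 9516.56.
So real gross regional product changed by 9516.56/6753.93 − 1 = 0.4090, i.e. 40.90%.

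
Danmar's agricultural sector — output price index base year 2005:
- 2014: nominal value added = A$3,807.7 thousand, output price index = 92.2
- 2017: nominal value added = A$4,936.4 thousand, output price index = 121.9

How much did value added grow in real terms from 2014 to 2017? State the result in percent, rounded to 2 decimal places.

-1.94%

Real value added 2014 = 3807.7 / 0.922 = 4129.83.
Real value added 2017 = 4936.4 / 1.219 = 4049.55.
Real growth = 4049.55 / 4129.83 − 1 = -0.0194.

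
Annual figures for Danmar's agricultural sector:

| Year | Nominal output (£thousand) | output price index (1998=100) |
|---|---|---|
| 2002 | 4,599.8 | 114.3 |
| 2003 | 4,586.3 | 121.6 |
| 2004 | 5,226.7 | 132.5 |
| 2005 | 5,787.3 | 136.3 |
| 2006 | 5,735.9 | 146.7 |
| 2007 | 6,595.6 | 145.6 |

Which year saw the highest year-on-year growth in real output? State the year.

2007

2003: real = 4586.3/1.216 = 3771.63; growth vs 2002 (4024.32) = -6.28%.
2004: real = 5226.7/1.325 = 3944.68; growth vs 2003 (3771.63) = 4.59%.
2005: real = 5787.3/1.363 = 4246.00; growth vs 2004 (3944.68) = 7.64%.
2006: real = 5735.9/1.467 = 3909.95; growth vs 2005 (4246.00) = -7.91%.
2007: real = 6595.6/1.456 = 4529.95; growth vs 2006 (3909.95) = 15.86%.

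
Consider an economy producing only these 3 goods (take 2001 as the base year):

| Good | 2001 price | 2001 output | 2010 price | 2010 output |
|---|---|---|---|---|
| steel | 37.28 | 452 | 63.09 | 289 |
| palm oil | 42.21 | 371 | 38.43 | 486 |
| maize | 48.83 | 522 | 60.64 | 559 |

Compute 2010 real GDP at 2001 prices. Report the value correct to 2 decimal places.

58583.95

Real GDP 2010 = Σ (p_2001 × q_2010) = 37.28·289 + 42.21·486 + 48.83·559 = 58583.95.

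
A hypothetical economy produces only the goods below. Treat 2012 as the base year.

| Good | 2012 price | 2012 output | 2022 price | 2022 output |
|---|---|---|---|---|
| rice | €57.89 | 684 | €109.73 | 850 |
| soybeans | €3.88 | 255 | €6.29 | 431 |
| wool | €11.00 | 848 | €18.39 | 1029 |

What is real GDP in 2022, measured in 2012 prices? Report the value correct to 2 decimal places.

Real GDP 2022 = Σ (p_2012 × q_2022) = 57.89·850 + 3.88·431 + 11.00·1029 = 62197.78.

€62197.78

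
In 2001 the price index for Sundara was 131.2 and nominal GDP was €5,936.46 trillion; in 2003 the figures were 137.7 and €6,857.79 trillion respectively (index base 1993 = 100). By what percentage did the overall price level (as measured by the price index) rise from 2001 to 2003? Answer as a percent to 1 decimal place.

5.0%

Price-level change = 137.7 / 131.2 − 1 = 0.0495.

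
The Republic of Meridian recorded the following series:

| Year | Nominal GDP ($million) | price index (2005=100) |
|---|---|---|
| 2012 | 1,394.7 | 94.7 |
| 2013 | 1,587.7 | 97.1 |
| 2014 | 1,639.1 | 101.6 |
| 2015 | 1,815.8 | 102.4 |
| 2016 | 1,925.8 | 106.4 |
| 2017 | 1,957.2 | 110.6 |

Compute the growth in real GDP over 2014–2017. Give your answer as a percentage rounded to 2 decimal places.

Real GDP 2014 = 1639.1/1.016 = 1613.29.
Real GDP 2017 = 1957.2/1.106 = 1769.62.
Change = 1769.62/1613.29 − 1 = 0.0969.

9.69%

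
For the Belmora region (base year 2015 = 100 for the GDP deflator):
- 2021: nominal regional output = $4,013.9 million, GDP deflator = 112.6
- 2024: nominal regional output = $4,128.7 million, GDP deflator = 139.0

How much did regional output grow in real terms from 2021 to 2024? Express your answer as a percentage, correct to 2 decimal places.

Real regional output 2021 = 4013.9 / 1.126 = 3564.74.
Real regional output 2024 = 4128.7 / 1.390 = 2970.29.
Real growth = 2970.29 / 3564.74 − 1 = -0.1668.

-16.68%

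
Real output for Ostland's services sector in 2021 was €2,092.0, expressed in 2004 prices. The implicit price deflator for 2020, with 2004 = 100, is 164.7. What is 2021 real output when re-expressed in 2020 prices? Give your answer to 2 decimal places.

€3,445.52

Real output in 2020 prices = Real output in 2004 prices × (P_2020/P_2004) = 2092.0 × 1.647 = 3445.52.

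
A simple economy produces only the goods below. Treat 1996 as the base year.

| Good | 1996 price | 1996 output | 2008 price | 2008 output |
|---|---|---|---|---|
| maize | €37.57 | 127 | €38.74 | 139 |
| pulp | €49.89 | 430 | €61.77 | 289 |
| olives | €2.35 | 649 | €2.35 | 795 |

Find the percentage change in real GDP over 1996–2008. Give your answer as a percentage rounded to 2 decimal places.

Real GDP 1996 = Nominal GDP 1996 = 37.57·127 + 49.89·430 + 2.35·649 = 27749.24.
Real GDP 2008 (at 1996 prices) = 37.57·139 + 49.89·289 + 2.35·795 = 21508.69.
Real growth = 21508.69/27749.24 − 1 = -0.2249.

-22.49%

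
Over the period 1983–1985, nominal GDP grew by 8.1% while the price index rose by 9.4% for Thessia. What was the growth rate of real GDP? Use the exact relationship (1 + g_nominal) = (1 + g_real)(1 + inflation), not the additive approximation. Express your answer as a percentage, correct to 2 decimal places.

(1 + g_nom) = (1 + g_real)(1 + π), so g_real = 1.0810 / 1.0940 − 1 = -0.01188.

-1.19%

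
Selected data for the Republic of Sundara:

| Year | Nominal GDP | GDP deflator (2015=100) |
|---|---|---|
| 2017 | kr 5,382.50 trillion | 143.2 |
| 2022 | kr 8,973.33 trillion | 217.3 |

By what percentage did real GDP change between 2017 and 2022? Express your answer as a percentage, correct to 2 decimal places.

Real GDP 2017 = 5382.50 / 1.432 = 3758.73.
Real GDP 2022 = 8973.33 / 2.173 = 4129.47.
Real growth = 4129.47 / 3758.73 − 1 = 0.0986.

9.86%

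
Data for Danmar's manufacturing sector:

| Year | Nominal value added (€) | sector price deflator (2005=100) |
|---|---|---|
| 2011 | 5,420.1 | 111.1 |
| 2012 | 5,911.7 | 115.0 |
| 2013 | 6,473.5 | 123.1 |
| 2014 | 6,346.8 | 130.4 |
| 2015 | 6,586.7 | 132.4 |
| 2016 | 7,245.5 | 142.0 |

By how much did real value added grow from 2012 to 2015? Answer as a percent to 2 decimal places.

Real value added 2012 = 5911.7/1.150 = 5140.61.
Real value added 2015 = 6586.7/1.324 = 4974.85.
Change = 4974.85/5140.61 − 1 = -0.0322.

-3.22%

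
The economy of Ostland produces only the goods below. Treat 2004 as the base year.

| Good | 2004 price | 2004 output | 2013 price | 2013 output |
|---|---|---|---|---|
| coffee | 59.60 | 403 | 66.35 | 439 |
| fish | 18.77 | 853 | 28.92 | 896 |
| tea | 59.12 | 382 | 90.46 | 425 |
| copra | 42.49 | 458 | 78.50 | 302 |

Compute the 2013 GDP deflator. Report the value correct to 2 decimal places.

Nominal GDP 2013 = 66.35·439 + 28.92·896 + 90.46·425 + 78.50·302 = 117192.47.
Real GDP 2013 (at 2004 prices) = 59.60·439 + 18.77·896 + 59.12·425 + 42.49·302 = 80940.30.
Deflator = Nominal/Real × 100 = 117192.47/80940.30 × 100 = 144.789.

144.79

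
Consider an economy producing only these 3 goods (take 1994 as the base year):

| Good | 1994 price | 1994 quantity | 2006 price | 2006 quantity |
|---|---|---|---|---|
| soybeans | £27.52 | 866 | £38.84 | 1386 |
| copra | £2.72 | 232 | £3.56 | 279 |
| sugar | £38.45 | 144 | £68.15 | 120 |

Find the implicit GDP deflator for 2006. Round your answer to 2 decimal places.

Nominal GDP 2006 = 38.84·1386 + 3.56·279 + 68.15·120 = 63003.48.
Real GDP 2006 (at 1994 prices) = 27.52·1386 + 2.72·279 + 38.45·120 = 43515.60.
Deflator = Nominal/Real × 100 = 63003.48/43515.60 × 100 = 144.784.

144.78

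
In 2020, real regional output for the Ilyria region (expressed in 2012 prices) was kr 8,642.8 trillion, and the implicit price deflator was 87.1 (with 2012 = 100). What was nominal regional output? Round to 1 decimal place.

kr 7,527.9 trillion

Nominal regional output = Real × (implicit price deflator/100) = 8642.8 × 0.871 = 7527.88.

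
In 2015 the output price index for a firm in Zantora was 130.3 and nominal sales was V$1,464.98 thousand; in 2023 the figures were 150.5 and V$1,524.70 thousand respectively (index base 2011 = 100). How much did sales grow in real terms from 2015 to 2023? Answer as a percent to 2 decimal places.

-9.89%

Deflate each year: 2015 → 1464.98/1.303 = 1124.31; 2023 → 1524.70/1.505 = 1013.09.
So real sales changed by 1013.09/1124.31 − 1 = -0.0989, i.e. -9.89%.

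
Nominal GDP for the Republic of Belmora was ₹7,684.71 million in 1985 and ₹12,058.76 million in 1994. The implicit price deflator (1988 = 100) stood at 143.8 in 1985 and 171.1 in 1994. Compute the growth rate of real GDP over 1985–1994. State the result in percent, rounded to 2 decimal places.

Real GDP 1985 = 7684.71 / 1.438 = 5344.03.
Real GDP 1994 = 12058.76 / 1.711 = 7047.78.
Real growth = 7047.78 / 5344.03 − 1 = 0.3188.

31.88%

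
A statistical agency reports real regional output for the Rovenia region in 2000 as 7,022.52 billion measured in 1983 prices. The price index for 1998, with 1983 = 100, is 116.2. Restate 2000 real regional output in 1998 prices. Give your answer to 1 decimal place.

Real regional output in 1998 prices = Real regional output in 1983 prices × (P_1998/P_1983) = 7022.52 × 1.162 = 8160.17.

8,160.2 billion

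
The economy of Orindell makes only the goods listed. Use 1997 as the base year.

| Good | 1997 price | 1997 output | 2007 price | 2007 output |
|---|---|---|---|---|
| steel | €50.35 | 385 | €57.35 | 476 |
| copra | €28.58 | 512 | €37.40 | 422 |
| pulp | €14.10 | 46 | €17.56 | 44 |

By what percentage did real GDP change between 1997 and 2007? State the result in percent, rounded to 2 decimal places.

5.72%

Real GDP 1997 = Nominal GDP 1997 = 50.35·385 + 28.58·512 + 14.10·46 = 34666.31.
Real GDP 2007 (at 1997 prices) = 50.35·476 + 28.58·422 + 14.10·44 = 36647.76.
Real growth = 36647.76/34666.31 − 1 = 0.0572.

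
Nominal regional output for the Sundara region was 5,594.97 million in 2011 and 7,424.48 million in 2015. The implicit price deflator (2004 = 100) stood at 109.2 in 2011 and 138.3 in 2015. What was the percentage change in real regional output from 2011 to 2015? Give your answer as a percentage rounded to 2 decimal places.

Real regional output 2011 = 5594.97 / 1.092 = 5123.60.
Real regional output 2015 = 7424.48 / 1.383 = 5368.39.
Real growth = 5368.39 / 5123.60 − 1 = 0.0478.

4.78%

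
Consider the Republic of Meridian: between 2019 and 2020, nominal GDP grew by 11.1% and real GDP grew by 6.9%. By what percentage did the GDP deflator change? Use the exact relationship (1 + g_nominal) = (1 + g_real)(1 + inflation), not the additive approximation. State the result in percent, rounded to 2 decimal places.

(1 + g_nom) = (1 + g_real)(1 + π), so π = 1.1110 / 1.0690 − 1 = 0.03929.

3.93%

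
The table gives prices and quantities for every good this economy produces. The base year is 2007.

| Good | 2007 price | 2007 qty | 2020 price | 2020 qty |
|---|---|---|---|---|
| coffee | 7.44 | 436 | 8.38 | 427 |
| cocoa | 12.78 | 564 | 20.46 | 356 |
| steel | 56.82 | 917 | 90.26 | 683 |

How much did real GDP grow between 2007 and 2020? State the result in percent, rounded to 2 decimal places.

Real GDP 2007 = Nominal GDP 2007 = 7.44·436 + 12.78·564 + 56.82·917 = 62555.70.
Real GDP 2020 (at 2007 prices) = 7.44·427 + 12.78·356 + 56.82·683 = 46534.62.
Real growth = 46534.62/62555.70 − 1 = -0.2561.

-25.61%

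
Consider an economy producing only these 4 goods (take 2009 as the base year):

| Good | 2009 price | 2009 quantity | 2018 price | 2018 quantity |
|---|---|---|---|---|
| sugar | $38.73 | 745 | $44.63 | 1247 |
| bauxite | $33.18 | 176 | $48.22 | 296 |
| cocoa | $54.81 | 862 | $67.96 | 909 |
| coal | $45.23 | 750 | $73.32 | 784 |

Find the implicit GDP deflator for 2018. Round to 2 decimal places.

131.93

Nominal GDP 2018 = 44.63·1247 + 48.22·296 + 67.96·909 + 73.32·784 = 189185.25.
Real GDP 2018 (at 2009 prices) = 38.73·1247 + 33.18·296 + 54.81·909 + 45.23·784 = 143400.20.
Deflator = Nominal/Real × 100 = 189185.25/143400.20 × 100 = 131.928.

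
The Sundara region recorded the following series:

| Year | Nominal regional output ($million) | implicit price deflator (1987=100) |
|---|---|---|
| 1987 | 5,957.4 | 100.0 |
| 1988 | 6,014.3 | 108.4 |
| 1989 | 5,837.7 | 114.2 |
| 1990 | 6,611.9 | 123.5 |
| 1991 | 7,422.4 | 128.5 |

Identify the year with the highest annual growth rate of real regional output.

1988: real = 6014.3/1.084 = 5548.25; growth vs 1987 (5957.40) = -6.87%.
1989: real = 5837.7/1.142 = 5111.82; growth vs 1988 (5548.25) = -7.87%.
1990: real = 6611.9/1.235 = 5353.77; growth vs 1989 (5111.82) = 4.73%.
1991: real = 7422.4/1.285 = 5776.19; growth vs 1990 (5353.77) = 7.89%.

1991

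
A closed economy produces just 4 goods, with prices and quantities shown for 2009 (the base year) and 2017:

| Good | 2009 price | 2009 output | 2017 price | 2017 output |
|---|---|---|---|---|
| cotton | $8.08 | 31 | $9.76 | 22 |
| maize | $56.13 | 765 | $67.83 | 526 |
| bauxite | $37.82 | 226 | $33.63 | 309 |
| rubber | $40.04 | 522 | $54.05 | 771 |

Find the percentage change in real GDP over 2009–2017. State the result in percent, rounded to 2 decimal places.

Real GDP 2009 = Nominal GDP 2009 = 8.08·31 + 56.13·765 + 37.82·226 + 40.04·522 = 72638.13.
Real GDP 2017 (at 2009 prices) = 8.08·22 + 56.13·526 + 37.82·309 + 40.04·771 = 72259.36.
Real growth = 72259.36/72638.13 − 1 = -0.0052.

-0.52%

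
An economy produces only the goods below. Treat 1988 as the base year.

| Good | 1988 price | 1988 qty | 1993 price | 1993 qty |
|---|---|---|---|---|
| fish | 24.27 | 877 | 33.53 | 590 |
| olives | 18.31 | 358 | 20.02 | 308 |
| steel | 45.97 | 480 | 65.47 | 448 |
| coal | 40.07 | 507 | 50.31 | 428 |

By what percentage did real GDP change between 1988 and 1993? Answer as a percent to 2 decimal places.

Real GDP 1988 = Nominal GDP 1988 = 24.27·877 + 18.31·358 + 45.97·480 + 40.07·507 = 70220.86.
Real GDP 1993 (at 1988 prices) = 24.27·590 + 18.31·308 + 45.97·448 + 40.07·428 = 57703.30.
Real growth = 57703.30/70220.86 − 1 = -0.1783.

-17.83%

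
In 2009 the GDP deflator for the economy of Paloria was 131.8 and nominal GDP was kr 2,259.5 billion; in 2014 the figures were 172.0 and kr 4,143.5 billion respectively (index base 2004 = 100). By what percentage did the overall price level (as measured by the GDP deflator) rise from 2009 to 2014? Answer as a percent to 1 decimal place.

Price-level change = 172.0 / 131.8 − 1 = 0.3050.

30.5%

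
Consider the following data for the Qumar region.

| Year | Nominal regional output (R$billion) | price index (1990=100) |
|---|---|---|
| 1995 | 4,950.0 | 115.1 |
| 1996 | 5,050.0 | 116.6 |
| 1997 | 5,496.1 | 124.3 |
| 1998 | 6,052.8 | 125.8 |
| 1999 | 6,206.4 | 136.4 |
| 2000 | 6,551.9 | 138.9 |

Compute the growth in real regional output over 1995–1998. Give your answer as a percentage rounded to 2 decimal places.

Real regional output 1995 = 4950.0/1.151 = 4300.61.
Real regional output 1998 = 6052.8/1.258 = 4811.45.
Change = 4811.45/4300.61 − 1 = 0.1188.

11.88%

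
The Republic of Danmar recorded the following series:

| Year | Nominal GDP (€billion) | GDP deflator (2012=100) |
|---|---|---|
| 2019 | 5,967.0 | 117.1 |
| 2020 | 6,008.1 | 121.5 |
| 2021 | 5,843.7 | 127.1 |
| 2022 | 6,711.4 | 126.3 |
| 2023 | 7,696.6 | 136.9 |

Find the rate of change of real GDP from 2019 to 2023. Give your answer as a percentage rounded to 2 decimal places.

Real GDP 2019 = 5967.0/1.171 = 5095.64.
Real GDP 2023 = 7696.6/1.369 = 5622.06.
Change = 5622.06/5095.64 − 1 = 0.1033.

10.33%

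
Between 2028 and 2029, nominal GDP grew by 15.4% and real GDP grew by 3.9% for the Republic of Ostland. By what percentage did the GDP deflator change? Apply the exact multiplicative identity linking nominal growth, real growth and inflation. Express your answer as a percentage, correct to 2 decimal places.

11.07%

(1 + g_nom) = (1 + g_real)(1 + π), so π = 1.1540 / 1.0390 − 1 = 0.11068.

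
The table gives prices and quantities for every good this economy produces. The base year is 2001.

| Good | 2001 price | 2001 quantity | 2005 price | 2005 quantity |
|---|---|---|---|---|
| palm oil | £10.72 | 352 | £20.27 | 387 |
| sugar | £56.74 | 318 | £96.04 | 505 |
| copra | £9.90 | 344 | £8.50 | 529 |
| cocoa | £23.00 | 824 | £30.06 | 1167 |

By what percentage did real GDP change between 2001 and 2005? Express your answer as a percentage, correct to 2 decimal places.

46.87%

Real GDP 2001 = Nominal GDP 2001 = 10.72·352 + 56.74·318 + 9.90·344 + 23.00·824 = 44174.36.
Real GDP 2005 (at 2001 prices) = 10.72·387 + 56.74·505 + 9.90·529 + 23.00·1167 = 64880.44.
Real growth = 64880.44/44174.36 − 1 = 0.4687.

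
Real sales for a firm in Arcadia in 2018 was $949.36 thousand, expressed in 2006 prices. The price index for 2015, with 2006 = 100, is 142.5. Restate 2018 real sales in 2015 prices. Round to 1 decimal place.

$1,352.8 thousand

Real sales in 2015 prices = Real sales in 2006 prices × (P_2015/P_2006) = 949.36 × 1.425 = 1352.84.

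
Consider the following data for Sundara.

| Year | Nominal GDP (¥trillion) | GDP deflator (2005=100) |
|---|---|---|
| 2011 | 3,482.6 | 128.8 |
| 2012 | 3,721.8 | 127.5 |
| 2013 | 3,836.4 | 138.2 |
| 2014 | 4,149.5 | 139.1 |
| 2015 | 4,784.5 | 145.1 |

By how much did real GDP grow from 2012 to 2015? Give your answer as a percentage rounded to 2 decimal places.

12.96%

Real GDP 2012 = 3721.8/1.275 = 2919.06.
Real GDP 2015 = 4784.5/1.451 = 3297.38.
Change = 3297.38/2919.06 − 1 = 0.1296.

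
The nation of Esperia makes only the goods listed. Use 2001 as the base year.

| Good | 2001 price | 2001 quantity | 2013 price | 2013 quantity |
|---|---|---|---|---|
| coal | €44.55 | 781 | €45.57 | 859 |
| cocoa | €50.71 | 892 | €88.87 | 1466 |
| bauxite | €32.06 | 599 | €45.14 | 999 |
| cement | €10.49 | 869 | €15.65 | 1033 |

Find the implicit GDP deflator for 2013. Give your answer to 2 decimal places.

148.38

Nominal GDP 2013 = 45.57·859 + 88.87·1466 + 45.14·999 + 15.65·1033 = 230689.36.
Real GDP 2013 (at 2001 prices) = 44.55·859 + 50.71·1466 + 32.06·999 + 10.49·1033 = 155473.42.
Deflator = Nominal/Real × 100 = 230689.36/155473.42 × 100 = 148.379.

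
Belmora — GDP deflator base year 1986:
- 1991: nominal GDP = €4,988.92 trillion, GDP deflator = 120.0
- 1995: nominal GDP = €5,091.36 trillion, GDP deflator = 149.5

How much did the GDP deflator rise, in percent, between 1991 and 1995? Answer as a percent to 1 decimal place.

24.6%

Price-level change = 149.5 / 120.0 − 1 = 0.2458.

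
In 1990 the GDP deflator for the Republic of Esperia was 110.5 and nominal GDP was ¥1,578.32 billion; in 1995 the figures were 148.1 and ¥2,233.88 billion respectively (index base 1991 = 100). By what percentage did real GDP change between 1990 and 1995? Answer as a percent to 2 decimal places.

5.60%

Real GDP 1990 = 1578.32 / 1.105 = 1428.34.
Real GDP 1995 = 2233.88 / 1.481 = 1508.36.
Real growth = 1508.36 / 1428.34 − 1 = 0.0560.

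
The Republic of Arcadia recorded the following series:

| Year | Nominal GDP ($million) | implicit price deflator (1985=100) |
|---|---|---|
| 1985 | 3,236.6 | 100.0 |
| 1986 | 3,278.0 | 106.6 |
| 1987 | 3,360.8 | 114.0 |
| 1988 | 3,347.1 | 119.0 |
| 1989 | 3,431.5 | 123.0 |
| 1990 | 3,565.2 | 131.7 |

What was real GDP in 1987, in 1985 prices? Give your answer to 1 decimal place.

Real GDP 1987 = 3360.8 / 1.140 = 2948.07.

$2,948.1 million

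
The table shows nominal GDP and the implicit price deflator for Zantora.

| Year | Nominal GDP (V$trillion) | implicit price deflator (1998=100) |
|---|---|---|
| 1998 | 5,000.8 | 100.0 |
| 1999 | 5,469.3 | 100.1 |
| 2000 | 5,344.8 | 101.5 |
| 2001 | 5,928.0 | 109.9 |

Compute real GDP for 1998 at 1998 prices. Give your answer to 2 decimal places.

V$5,000.80 trillion

Real GDP 1998 = 5000.8 / 1.000 = 5000.80.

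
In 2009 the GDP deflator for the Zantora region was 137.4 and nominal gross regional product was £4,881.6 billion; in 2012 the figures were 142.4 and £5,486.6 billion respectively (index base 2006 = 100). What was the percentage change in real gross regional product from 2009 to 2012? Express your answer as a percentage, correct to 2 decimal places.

8.45%

Deflate each year: 2009 → 4881.6/1.374 = 3552.84; 2012 → 5486.6/1.424 = 3852.95.
So real gross regional product changed by 3852.95/3552.84 − 1 = 0.0845, i.e. 8.45%.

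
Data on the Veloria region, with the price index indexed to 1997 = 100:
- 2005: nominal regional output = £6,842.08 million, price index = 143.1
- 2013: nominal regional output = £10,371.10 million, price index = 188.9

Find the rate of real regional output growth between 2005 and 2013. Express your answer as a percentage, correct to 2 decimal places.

Real regional output 2005 = 6842.08 / 1.431 = 4781.33.
Real regional output 2013 = 10371.10 / 1.889 = 5490.26.
Real growth = 5490.26 / 4781.33 − 1 = 0.1483.

14.83%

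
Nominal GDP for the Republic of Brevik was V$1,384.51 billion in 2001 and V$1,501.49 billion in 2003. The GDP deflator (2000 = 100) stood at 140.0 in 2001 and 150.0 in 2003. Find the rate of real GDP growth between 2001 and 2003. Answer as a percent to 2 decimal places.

Deflate each year: 2001 → 1384.51/1.400 = 988.94; 2003 → 1501.49/1.500 = 1000.99.
So real GDP changed by 1000.99/988.94 − 1 = 0.0122, i.e. 1.22%.

1.22%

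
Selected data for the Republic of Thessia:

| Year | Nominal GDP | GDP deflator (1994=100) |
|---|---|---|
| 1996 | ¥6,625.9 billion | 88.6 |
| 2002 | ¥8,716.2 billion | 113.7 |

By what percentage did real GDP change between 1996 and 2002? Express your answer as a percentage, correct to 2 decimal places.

2.51%

Deflate each year: 1996 → 6625.9/0.886 = 7478.44; 2002 → 8716.2/1.137 = 7665.96.
So real GDP changed by 7665.96/7478.44 − 1 = 0.0251, i.e. 2.51%.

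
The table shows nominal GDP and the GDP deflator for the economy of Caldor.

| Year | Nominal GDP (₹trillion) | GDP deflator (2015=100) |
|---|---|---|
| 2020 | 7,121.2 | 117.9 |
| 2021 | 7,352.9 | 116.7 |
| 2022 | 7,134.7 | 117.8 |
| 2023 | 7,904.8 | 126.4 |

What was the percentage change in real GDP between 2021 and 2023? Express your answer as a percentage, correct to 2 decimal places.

Real GDP 2021 = 7352.9/1.167 = 6300.69.
Real GDP 2023 = 7904.8/1.264 = 6253.80.
Change = 6253.80/6300.69 − 1 = -0.0074.

-0.74%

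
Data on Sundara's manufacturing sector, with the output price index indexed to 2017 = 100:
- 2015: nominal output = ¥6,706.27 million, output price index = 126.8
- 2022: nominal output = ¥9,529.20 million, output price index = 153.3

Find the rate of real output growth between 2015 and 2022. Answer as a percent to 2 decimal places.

Deflate each year: 2015 → 6706.27/1.268 = 5288.86; 2022 → 9529.20/1.533 = 6216.05.
So real output changed by 6216.05/5288.86 − 1 = 0.1753, i.e. 17.53%.

17.53%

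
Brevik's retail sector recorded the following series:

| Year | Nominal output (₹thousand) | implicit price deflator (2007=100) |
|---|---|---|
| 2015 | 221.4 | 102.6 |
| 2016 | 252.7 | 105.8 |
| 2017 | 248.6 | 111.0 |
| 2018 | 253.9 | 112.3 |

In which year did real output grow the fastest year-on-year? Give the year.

2016

2016: real = 252.7/1.058 = 238.85; growth vs 2015 (215.79) = 10.69%.
2017: real = 248.6/1.110 = 223.96; growth vs 2016 (238.85) = -6.23%.
2018: real = 253.9/1.123 = 226.09; growth vs 2017 (223.96) = 0.95%.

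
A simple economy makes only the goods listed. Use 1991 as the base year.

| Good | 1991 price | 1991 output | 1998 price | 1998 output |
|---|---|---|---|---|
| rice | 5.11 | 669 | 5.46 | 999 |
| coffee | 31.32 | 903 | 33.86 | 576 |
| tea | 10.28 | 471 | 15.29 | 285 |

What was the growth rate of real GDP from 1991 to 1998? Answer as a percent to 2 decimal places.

Real GDP 1991 = Nominal GDP 1991 = 5.11·669 + 31.32·903 + 10.28·471 = 36542.43.
Real GDP 1998 (at 1991 prices) = 5.11·999 + 31.32·576 + 10.28·285 = 26075.01.
Real growth = 26075.01/36542.43 − 1 = -0.2864.

-28.64%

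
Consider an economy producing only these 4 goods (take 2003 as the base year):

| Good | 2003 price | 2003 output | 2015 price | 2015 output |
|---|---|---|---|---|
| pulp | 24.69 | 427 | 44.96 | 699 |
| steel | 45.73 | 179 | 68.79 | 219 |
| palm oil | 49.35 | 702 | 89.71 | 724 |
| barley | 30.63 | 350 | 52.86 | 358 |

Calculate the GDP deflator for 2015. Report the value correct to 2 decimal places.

176.25

Nominal GDP 2015 = 44.96·699 + 68.79·219 + 89.71·724 + 52.86·358 = 130365.97.
Real GDP 2015 (at 2003 prices) = 24.69·699 + 45.73·219 + 49.35·724 + 30.63·358 = 73968.12.
Deflator = Nominal/Real × 100 = 130365.97/73968.12 × 100 = 176.246.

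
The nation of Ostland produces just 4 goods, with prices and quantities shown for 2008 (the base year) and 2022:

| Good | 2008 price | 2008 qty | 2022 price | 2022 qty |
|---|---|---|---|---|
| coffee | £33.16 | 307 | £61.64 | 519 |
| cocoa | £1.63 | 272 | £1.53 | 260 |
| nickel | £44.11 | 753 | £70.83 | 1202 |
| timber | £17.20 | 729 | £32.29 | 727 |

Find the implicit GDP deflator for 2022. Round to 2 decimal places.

Nominal GDP 2022 = 61.64·519 + 1.53·260 + 70.83·1202 + 32.29·727 = 141001.45.
Real GDP 2022 (at 2008 prices) = 33.16·519 + 1.63·260 + 44.11·1202 + 17.20·727 = 83158.46.
Deflator = Nominal/Real × 100 = 141001.45/83158.46 × 100 = 169.558.

169.56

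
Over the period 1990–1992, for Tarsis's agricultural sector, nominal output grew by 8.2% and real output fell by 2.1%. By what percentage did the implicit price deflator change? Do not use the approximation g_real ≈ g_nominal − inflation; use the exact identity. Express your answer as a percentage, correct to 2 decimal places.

10.52%

(1 + g_nom) = (1 + g_real)(1 + π), so π = 1.0820 / 0.9790 − 1 = 0.10521.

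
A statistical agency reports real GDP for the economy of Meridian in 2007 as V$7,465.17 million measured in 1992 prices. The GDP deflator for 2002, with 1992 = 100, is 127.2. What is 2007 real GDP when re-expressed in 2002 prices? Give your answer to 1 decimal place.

V$9,495.7 million

Real GDP in 2002 prices = Real GDP in 1992 prices × (P_2002/P_1992) = 7465.17 × 1.272 = 9495.70.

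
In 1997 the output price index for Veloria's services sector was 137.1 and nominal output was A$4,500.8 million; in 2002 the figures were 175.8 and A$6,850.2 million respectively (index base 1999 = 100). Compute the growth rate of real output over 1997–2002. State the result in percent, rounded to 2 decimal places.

18.69%

Deflate each year: 1997 → 4500.8/1.371 = 3282.86; 2002 → 6850.2/1.758 = 3896.59.
So real output changed by 3896.59/3282.86 − 1 = 0.1869, i.e. 18.69%.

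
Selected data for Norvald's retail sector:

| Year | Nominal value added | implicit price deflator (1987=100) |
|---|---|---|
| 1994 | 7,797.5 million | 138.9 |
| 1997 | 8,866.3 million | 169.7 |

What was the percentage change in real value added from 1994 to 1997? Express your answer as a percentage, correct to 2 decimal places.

Deflate each year: 1994 → 7797.5/1.389 = 5613.75; 1997 → 8866.3/1.697 = 5224.69.
So real value added changed by 5224.69/5613.75 − 1 = -0.0693, i.e. -6.93%.

-6.93%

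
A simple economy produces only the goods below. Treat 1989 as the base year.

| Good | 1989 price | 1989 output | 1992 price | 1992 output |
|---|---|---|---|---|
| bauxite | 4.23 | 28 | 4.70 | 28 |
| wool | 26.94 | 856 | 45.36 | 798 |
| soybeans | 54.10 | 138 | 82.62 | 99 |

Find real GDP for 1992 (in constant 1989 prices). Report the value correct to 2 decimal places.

Real GDP 1992 = Σ (p_1989 × q_1992) = 4.23·28 + 26.94·798 + 54.10·99 = 26972.46.

26972.46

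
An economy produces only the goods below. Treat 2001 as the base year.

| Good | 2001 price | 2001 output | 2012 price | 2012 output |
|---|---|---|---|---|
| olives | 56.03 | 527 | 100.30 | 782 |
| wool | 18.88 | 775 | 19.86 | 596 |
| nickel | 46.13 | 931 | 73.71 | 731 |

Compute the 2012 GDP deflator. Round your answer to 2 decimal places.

162.35

Nominal GDP 2012 = 100.30·782 + 19.86·596 + 73.71·731 = 144153.17.
Real GDP 2012 (at 2001 prices) = 56.03·782 + 18.88·596 + 46.13·731 = 88788.97.
Deflator = Nominal/Real × 100 = 144153.17/88788.97 × 100 = 162.355.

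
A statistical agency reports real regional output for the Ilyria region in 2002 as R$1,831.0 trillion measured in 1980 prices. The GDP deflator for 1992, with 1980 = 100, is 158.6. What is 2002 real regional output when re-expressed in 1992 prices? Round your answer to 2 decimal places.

Real regional output in 1992 prices = Real regional output in 1980 prices × (P_1992/P_1980) = 1831.0 × 1.586 = 2903.97.

R$2,903.97 trillion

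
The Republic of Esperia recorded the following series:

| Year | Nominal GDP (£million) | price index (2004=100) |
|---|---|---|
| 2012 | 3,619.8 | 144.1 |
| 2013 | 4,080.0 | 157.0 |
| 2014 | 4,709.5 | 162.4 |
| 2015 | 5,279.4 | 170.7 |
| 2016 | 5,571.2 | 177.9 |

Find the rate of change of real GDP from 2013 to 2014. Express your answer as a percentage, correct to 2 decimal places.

Real GDP 2013 = 4080.0/1.570 = 2598.73.
Real GDP 2014 = 4709.5/1.624 = 2899.94.
Change = 2899.94/2598.73 − 1 = 0.1159.

11.59%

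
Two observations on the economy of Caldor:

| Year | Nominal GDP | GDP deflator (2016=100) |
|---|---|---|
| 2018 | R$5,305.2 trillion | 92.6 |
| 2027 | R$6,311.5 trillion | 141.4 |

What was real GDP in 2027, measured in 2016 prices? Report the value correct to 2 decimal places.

Real GDP = Nominal / (GDP deflator/100) = 6311.5 / 1.414 = 4463.58.

R$4,463.58 trillion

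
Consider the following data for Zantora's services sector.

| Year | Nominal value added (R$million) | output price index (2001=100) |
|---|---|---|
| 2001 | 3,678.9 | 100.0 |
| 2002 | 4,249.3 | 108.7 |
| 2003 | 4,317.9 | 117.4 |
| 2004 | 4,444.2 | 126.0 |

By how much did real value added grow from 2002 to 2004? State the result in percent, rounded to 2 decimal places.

-9.77%

Real value added 2002 = 4249.3/1.087 = 3909.20.
Real value added 2004 = 4444.2/1.260 = 3527.14.
Change = 3527.14/3909.20 − 1 = -0.0977.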